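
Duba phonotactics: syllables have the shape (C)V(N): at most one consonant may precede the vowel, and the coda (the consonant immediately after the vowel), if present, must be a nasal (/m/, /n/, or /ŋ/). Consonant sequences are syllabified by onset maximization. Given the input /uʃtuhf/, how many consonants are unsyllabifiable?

The consonants /ʃ/, /h/, /f/ cannot be parsed into a legal (C)V(N) syllable (only a nasal (/m/, /n/, or /ŋ/) is licensed in coda position; onsets are limited to one consonant).

3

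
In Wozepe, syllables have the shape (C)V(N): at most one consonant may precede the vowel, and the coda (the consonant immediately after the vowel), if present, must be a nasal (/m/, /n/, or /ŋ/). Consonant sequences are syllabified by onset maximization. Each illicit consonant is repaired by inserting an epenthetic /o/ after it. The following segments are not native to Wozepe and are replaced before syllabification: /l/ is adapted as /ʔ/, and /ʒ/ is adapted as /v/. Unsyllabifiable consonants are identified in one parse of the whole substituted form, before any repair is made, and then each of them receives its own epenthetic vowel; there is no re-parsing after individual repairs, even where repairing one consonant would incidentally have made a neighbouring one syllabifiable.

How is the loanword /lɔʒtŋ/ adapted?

ʔɔvotoŋo

Substitution: /l/ → /ʔ/, /ʒ/ → /v/, giving /ʔɔvtŋ/.
Under (C)V(N), the unsyllabifiable consonants are /v/, /t/, /ŋ/ (only a nasal (/m/, /n/, or /ŋ/) is licensed in coda position; onsets are limited to one consonant).
Inserting the epenthetic vowel yields /v/ → /vo/, /t/ → /to/, /ŋ/ → /ŋo/.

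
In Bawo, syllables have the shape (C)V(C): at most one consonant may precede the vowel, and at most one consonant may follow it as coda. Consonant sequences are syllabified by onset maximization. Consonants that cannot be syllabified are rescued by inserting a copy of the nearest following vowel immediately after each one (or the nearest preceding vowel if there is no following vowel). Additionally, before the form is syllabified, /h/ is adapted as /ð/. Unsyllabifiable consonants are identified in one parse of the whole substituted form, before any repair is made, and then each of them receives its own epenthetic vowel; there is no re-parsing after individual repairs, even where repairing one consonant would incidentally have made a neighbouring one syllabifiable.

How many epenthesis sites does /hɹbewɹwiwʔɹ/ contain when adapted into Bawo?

After substitution the input is /ðɹbewɹwiwʔɹ/.
The unsyllabifiable consonants are /ð/, /ɹ/, /ɹ/, /ʔ/, /ɹ/; each receives one epenthetic vowel.

5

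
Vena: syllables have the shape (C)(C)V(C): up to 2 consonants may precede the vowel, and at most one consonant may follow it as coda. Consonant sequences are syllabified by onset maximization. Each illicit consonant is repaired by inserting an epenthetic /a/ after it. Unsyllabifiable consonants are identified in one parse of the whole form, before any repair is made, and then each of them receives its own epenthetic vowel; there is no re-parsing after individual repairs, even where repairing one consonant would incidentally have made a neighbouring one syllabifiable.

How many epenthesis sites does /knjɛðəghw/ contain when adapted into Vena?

3

The unsyllabifiable consonants are /k/, /h/, /w/; each receives one epenthetic vowel.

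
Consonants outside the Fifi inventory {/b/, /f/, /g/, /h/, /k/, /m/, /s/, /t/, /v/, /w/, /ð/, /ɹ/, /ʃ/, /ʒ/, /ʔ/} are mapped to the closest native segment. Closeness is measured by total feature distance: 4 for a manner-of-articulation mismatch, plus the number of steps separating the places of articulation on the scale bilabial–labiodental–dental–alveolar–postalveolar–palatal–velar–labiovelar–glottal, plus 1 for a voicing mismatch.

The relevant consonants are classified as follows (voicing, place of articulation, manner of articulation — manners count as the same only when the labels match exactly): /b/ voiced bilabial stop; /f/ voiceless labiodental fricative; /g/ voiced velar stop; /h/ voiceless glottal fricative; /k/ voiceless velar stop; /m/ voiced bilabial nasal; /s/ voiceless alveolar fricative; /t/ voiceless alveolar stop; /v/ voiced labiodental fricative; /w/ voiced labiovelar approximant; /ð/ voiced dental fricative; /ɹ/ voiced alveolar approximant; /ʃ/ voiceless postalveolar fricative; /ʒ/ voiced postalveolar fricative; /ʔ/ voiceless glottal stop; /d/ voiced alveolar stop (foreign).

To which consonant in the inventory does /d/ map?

t

/t/ is closest: same manner (stop), place distance 0 (alveolar→alveolar), voicing differs (+1); total 1. Next closest is /b/ at distance 3.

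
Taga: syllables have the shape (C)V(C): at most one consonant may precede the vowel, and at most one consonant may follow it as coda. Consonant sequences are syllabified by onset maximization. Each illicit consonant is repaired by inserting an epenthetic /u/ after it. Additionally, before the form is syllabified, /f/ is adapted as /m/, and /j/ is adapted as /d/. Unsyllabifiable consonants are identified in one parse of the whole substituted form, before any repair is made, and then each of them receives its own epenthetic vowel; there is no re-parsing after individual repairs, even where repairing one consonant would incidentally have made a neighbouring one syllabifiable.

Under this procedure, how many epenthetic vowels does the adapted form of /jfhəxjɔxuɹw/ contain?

After substitution the input is /dmhəxdɔxuɹw/.
The unsyllabifiable consonants are /d/, /m/, /w/; each receives one epenthetic vowel.

3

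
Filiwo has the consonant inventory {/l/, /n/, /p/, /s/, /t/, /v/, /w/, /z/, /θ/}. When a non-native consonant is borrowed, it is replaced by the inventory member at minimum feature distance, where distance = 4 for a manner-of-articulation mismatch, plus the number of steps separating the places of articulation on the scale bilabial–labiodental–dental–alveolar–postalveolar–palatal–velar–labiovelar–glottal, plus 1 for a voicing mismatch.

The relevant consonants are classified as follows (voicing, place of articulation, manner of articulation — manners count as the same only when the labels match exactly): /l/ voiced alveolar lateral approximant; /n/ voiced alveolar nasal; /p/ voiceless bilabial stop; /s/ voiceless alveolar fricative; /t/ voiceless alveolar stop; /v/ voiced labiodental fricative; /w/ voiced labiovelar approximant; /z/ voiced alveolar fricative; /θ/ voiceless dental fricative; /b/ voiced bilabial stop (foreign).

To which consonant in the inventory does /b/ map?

p

/p/ is closest: same manner (stop), place distance 0 (bilabial→bilabial), voicing differs (+1); total 1. Next closest is /t/ at distance 4.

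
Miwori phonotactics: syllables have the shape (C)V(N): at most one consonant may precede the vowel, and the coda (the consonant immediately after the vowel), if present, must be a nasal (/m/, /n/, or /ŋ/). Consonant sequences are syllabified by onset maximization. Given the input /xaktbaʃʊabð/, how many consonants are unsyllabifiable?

4

Syllabifying with onset maximization leaves /k/, /t/, /b/, /ð/ stranded (only a nasal (/m/, /n/, or /ŋ/) is licensed in coda position; onsets are limited to one consonant).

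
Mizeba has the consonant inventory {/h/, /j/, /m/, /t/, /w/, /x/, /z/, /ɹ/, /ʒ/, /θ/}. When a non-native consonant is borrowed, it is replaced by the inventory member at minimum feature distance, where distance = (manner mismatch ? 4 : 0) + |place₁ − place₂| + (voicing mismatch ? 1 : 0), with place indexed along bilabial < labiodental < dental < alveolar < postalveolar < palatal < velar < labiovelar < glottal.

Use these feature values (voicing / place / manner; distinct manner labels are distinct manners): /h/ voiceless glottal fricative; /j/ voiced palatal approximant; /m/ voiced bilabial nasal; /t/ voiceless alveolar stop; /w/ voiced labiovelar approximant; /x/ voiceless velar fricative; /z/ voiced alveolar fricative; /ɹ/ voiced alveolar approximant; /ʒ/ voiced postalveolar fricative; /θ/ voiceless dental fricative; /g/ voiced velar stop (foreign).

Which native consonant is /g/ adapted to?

t

/t/ is closest: same manner (stop), place distance 3 (velar→alveolar), voicing differs (+1); total 4. Next closest is /j/ at distance 5.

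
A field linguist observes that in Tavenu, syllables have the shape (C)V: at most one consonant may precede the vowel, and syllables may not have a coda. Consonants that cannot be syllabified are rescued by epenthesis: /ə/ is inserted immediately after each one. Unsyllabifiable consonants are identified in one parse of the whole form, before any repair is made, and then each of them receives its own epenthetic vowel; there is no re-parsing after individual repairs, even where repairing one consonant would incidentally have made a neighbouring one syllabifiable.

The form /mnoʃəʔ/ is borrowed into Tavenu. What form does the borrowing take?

mənoʃəʔə

The consonants /m/, /ʔ/ cannot be parsed into a legal (C)V syllable (no codas are permitted; onsets are limited to one consonant).
Epenthesis after each stranded consonant: /m/ → /mə/, /ʔ/ → /ʔə/.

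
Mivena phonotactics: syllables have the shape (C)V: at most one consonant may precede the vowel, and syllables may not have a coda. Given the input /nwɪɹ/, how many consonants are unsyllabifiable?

The consonants /n/, /ɹ/ cannot be parsed into a legal (C)V syllable (no codas are permitted; onsets are limited to one consonant).

2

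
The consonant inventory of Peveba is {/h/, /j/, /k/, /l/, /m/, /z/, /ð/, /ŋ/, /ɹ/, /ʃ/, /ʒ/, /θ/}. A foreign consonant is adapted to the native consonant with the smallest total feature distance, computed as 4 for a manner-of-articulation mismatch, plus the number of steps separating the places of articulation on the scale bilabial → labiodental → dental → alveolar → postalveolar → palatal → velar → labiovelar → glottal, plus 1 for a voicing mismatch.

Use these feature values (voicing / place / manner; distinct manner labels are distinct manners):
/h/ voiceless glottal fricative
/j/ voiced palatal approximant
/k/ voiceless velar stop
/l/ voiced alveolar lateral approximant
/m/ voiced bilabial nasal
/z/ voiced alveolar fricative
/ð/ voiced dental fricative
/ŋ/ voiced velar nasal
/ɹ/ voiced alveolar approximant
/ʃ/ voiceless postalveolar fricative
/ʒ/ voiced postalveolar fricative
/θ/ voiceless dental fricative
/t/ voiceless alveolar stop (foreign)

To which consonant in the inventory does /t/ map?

/k/ is closest: same manner (stop), place distance 3 (alveolar→velar), same voicing; total 3. Next closest is /l/ at distance 5.

k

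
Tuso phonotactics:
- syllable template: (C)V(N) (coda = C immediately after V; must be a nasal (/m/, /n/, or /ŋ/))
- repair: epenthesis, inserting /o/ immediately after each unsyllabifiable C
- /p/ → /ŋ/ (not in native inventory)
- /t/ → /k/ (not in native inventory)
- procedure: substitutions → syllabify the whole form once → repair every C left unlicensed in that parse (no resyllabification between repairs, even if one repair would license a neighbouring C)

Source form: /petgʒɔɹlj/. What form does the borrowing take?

Substitution: /p/ → /ŋ/, /t/ → /k/, giving /ŋekgʒɔɹlj/.
Syllabifying with onset maximization leaves /k/, /g/, /ɹ/, /l/, /j/ stranded (only a nasal (/m/, /n/, or /ŋ/) is licensed in coda position; onsets are limited to one consonant).
Inserting the epenthetic vowel yields /k/ → /ko/, /g/ → /go/, /ɹ/ → /ɹo/, /l/ → /lo/, /j/ → /jo/.

ŋekogoʒɔɹolojo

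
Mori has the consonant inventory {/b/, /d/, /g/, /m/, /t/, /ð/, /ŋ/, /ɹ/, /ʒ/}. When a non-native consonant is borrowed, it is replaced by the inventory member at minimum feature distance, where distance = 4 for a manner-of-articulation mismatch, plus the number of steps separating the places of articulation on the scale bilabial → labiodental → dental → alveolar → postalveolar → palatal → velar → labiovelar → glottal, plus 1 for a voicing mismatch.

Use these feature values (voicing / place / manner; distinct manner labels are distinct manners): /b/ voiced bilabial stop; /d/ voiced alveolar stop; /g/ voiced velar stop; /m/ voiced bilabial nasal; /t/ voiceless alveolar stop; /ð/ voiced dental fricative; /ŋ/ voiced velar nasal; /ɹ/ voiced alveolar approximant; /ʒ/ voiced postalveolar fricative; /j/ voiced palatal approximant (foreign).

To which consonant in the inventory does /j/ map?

ɹ

/ɹ/ is closest: same manner (approximant), place distance 2 (palatal→alveolar), same voicing; total 2. Next closest is /g/ at distance 5.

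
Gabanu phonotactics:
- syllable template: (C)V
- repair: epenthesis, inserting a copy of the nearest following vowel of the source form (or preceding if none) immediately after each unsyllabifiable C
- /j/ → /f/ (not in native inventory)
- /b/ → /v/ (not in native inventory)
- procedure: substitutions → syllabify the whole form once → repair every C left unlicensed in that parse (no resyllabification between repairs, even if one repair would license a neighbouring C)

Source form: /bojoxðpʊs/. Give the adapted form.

Substitution: /b/ → /v/, /j/ → /f/, giving /vofoxðpʊs/.
The consonants /x/, /ð/, /s/ cannot be parsed into a legal (C)V syllable (no codas are permitted; onsets are limited to one consonant).
Each unlicensed consonant becomes the onset of a new syllable: /x/ → /xʊ/, /ð/ → /ðʊ/, /s/ → /sʊ/.

vofoxʊðʊpʊsʊ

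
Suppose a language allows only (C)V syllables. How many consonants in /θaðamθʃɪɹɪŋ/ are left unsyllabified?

3

The consonants /m/, /θ/, /ŋ/ cannot be parsed into a legal (C)V syllable (no codas are permitted; onsets are limited to one consonant).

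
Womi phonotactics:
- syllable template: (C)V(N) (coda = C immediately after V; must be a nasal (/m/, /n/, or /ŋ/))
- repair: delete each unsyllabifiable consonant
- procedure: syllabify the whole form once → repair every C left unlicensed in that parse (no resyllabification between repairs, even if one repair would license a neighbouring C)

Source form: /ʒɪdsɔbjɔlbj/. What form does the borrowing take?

ʒɪsɔjɔ

Syllabifying with onset maximization leaves /d/, /b/, /l/, /b/, /j/ stranded (only a nasal (/m/, /n/, or /ŋ/) is licensed in coda position; onsets are limited to one consonant).
Deletion applies to /d/, /b/, /l/, /b/, /j/.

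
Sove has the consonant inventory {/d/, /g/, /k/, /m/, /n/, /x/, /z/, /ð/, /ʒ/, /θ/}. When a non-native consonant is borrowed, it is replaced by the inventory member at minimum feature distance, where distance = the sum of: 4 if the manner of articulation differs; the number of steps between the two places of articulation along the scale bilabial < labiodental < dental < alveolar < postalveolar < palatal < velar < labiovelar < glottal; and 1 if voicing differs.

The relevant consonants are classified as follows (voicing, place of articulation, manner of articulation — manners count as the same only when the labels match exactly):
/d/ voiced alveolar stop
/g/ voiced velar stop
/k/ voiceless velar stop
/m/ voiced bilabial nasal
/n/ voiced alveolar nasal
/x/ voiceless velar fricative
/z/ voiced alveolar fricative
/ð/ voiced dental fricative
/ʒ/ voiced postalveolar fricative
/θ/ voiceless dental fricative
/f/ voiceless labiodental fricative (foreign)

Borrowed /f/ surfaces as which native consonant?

/θ/ is closest: same manner (fricative), place distance 1 (labiodental→dental), same voicing; total 1. Next closest is /ð/ at distance 2.

θ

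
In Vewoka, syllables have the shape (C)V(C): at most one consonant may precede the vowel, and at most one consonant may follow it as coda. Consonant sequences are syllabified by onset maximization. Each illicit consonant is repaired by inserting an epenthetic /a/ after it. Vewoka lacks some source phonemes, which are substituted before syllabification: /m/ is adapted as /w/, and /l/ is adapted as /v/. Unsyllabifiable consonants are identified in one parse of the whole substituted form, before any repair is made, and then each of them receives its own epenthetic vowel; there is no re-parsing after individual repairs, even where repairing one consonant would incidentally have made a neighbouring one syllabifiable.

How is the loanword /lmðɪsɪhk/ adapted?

Substitution: /l/ → /v/, /m/ → /w/, giving /vwðɪsɪhk/.
The consonants /v/, /w/, /k/ cannot be parsed into a legal (C)V(C) syllable (at most one coda consonant is licensed; onsets are limited to one consonant).
Epenthesis after each stranded consonant: /v/ → /va/, /w/ → /wa/, /k/ → /ka/.

vawaðɪsɪhka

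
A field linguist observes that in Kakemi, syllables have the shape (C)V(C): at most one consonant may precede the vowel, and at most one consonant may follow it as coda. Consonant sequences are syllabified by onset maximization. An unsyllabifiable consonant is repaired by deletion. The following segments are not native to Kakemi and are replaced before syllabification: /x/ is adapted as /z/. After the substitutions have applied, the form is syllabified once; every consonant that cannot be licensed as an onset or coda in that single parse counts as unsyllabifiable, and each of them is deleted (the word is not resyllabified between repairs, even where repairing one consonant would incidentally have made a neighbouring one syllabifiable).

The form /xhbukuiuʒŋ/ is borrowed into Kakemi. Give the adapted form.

Substitution: /x/ → /z/, giving /zhbukuiuʒŋ/.
The consonants /z/, /h/, /ŋ/ cannot be parsed into a legal (C)V(C) syllable (at most one coda consonant is licensed; onsets are limited to one consonant).
Deletion applies to /z/, /h/, /ŋ/.

bukuiuʒ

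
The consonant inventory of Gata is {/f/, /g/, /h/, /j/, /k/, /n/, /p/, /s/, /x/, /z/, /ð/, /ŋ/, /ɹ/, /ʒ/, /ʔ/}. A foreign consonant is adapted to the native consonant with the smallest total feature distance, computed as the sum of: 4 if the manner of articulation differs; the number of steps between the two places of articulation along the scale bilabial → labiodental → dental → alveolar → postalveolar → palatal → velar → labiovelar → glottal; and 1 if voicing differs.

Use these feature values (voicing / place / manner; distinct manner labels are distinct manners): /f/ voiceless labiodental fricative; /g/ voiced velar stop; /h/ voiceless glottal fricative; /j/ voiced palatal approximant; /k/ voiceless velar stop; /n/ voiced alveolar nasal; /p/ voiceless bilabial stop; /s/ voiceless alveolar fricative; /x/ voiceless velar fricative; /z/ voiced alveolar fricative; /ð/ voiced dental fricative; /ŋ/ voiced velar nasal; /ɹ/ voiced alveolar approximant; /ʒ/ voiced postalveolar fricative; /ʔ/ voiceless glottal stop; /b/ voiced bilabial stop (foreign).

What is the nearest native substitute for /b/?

p

/p/ is closest: same manner (stop), place distance 0 (bilabial→bilabial), voicing differs (+1); total 1. Next closest is /f/ at distance 6.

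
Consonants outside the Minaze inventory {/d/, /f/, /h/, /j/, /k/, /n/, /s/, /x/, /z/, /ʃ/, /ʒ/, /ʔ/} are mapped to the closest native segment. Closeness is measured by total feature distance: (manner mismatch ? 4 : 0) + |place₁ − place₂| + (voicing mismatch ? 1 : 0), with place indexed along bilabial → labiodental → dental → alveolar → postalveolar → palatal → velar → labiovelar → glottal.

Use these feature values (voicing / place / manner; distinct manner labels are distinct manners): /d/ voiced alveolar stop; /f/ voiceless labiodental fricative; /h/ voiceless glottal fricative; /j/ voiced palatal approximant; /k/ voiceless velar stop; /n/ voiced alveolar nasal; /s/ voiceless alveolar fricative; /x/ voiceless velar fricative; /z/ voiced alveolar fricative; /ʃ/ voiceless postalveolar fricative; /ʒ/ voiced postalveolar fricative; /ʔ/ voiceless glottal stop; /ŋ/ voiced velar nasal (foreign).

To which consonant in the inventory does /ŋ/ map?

/n/ is closest: same manner (nasal), place distance 3 (velar→alveolar), same voicing; total 3. Next closest is /j/ at distance 5.

n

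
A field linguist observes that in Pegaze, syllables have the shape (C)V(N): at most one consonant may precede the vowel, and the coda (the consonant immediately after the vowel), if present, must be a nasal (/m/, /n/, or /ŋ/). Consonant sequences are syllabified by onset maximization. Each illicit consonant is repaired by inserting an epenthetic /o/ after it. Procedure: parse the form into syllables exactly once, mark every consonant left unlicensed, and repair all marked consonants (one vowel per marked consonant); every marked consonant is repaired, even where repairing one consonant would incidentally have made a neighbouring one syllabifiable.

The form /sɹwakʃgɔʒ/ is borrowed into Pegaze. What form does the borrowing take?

Under (C)V(N), the unsyllabifiable consonants are /s/, /ɹ/, /k/, /ʃ/, /ʒ/ (only a nasal (/m/, /n/, or /ŋ/) is licensed in coda position; onsets are limited to one consonant).
Epenthesis after each stranded consonant: /s/ → /so/, /ɹ/ → /ɹo/, /k/ → /ko/, /ʃ/ → /ʃo/, /ʒ/ → /ʒo/.

soɹowakoʃogɔʒo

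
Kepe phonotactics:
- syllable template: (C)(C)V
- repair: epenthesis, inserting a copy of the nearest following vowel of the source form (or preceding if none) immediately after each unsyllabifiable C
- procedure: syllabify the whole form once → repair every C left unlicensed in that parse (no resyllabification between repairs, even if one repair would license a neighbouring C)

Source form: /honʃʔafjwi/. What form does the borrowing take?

Syllabifying with onset maximization leaves /n/, /f/ stranded (no codas are permitted; onsets may contain at most 2 consonants).
Epenthesis after each stranded consonant: /n/ → /na/, /f/ → /fi/.

honaʃʔafijwi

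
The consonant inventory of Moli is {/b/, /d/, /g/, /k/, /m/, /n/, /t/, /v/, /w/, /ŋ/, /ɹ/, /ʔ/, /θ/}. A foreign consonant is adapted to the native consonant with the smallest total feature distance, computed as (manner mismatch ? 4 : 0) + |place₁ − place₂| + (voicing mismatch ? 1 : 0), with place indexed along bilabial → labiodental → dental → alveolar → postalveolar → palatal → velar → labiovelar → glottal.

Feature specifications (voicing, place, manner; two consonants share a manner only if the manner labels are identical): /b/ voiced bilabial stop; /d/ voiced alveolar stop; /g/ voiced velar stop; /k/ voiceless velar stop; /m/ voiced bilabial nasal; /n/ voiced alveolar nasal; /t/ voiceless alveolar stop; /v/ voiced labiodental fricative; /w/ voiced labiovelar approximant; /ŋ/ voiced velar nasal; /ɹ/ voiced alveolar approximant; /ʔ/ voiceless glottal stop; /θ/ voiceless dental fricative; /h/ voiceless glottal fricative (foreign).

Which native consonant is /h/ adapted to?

ʔ

/ʔ/ is closest: manner differs (fricative→stop, +4), place distance 0 (glottal→glottal), same voicing; total 4. Next closest is /k/ at distance 6.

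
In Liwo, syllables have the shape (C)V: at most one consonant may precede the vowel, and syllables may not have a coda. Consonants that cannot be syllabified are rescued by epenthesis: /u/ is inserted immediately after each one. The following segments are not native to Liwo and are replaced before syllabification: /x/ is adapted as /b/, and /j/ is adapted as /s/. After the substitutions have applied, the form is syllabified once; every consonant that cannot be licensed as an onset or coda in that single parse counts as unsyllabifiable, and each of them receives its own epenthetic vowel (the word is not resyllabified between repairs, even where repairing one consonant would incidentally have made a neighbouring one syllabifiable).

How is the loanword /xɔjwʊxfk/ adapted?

bɔsuwʊbufuku

Substitution: /x/ → /b/, /j/ → /s/, giving /bɔswʊbfk/.
Syllabifying with onset maximization leaves /s/, /b/, /f/, /k/ stranded (no codas are permitted; onsets are limited to one consonant).
Each unlicensed consonant becomes the onset of a new syllable: /s/ → /su/, /b/ → /bu/, /f/ → /fu/, /k/ → /ku/.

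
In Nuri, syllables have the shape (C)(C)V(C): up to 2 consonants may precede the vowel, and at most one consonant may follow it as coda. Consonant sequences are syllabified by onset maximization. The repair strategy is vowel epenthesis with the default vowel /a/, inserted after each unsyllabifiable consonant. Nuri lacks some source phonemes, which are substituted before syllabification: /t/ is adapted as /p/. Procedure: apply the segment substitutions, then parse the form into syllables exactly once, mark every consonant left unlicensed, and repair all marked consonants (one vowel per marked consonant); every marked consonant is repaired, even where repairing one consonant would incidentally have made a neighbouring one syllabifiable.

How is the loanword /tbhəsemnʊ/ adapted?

Substitution: /t/ → /p/, giving /pbhəsemnʊ/.
Syllabifying with onset maximization leaves /p/ stranded (at most one coda consonant is licensed; onsets may contain at most 2 consonants).
Epenthesis after each stranded consonant: /p/ → /pa/.

pabhəsemnʊ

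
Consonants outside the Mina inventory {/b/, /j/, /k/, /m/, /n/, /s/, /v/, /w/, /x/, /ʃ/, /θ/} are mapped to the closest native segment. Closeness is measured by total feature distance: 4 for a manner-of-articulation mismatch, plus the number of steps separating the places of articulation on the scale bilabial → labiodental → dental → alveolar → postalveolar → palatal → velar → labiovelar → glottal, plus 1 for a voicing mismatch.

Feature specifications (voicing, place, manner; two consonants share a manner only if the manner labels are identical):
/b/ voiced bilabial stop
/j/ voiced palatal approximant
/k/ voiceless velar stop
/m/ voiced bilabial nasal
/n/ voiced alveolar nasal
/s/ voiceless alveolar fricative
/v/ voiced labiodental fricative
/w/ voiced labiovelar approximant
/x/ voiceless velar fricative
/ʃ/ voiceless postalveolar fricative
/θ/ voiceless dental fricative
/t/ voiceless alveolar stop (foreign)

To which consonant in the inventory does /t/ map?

/k/ is closest: same manner (stop), place distance 3 (alveolar→velar), same voicing; total 3. Next closest is /b/ at distance 4.

k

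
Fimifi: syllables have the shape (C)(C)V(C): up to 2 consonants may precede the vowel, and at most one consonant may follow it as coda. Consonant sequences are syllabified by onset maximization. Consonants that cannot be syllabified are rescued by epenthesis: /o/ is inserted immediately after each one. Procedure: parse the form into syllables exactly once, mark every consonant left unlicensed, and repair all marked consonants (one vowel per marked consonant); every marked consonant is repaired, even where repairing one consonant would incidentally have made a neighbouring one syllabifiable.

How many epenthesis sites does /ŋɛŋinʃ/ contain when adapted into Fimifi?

The unsyllabifiable consonants are /ʃ/; each receives one epenthetic vowel.

1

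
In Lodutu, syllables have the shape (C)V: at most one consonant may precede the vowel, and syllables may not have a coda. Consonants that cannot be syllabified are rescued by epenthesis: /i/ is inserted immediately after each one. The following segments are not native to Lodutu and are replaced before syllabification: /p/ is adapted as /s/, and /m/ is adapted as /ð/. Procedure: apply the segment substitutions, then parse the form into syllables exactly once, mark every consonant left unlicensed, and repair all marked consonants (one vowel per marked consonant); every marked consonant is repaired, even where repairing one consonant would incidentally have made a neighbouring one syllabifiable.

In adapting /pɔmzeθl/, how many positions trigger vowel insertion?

3

After substitution the input is /sɔðzeθl/.
The unsyllabifiable consonants are /ð/, /θ/, /l/; each receives one epenthetic vowel.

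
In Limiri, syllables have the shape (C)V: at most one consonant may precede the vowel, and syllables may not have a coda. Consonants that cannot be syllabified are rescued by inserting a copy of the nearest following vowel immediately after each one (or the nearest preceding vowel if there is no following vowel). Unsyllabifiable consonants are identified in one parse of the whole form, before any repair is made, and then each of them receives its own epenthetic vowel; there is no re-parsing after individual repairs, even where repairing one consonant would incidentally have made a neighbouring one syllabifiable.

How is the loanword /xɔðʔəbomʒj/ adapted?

xɔðəʔəbomoʒojo

Under (C)V, the unsyllabifiable consonants are /ð/, /m/, /ʒ/, /j/ (no codas are permitted; onsets are limited to one consonant).
Each unlicensed consonant becomes the onset of a new syllable: /ð/ → /ðə/, /m/ → /mo/, /ʒ/ → /ʒo/, /j/ → /jo/.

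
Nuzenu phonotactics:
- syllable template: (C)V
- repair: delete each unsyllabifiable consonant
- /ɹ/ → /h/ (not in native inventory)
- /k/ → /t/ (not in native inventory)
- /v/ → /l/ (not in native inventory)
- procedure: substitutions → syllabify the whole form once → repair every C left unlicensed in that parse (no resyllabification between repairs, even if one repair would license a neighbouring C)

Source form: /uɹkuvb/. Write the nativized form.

utu

Substitution: /ɹ/ → /h/, /k/ → /t/, /v/ → /l/, giving /uhtulb/.
Under (C)V, the unsyllabifiable consonants are /h/, /l/, /b/ (no codas are permitted; onsets are limited to one consonant).
Deletion applies to /h/, /l/, /b/.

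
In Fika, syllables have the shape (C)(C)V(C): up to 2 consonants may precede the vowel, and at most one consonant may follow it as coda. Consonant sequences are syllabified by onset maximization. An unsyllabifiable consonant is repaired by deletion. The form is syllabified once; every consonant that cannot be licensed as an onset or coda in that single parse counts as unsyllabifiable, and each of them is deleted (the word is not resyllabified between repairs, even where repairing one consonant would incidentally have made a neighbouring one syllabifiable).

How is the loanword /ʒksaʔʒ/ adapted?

ksaʔ

Under (C)(C)V(C), the unsyllabifiable consonants are /ʒ/, /ʒ/ (at most one coda consonant is licensed; onsets may contain at most 2 consonants).
Each unlicensed consonant is deleted: /ʒ/, /ʒ/.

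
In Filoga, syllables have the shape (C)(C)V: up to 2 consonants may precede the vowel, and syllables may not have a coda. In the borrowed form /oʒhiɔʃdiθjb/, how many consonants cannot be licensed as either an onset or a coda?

3

Syllabifying with onset maximization leaves /θ/, /j/, /b/ stranded (no codas are permitted; onsets may contain at most 2 consonants).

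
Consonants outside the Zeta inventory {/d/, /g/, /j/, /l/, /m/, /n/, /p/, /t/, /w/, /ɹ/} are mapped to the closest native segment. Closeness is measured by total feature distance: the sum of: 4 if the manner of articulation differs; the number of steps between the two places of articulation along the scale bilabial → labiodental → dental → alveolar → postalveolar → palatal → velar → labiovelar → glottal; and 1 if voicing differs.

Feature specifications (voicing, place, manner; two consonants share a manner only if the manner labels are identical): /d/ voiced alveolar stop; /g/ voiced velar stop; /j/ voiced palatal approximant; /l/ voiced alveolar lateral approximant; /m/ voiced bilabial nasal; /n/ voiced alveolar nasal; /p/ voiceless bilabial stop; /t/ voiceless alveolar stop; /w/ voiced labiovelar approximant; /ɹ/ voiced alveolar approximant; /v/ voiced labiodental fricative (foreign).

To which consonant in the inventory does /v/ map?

m

/m/ is closest: manner differs (fricative→nasal, +4), place distance 1 (labiodental→bilabial), same voicing; total 5. Next closest is /d/ at distance 6.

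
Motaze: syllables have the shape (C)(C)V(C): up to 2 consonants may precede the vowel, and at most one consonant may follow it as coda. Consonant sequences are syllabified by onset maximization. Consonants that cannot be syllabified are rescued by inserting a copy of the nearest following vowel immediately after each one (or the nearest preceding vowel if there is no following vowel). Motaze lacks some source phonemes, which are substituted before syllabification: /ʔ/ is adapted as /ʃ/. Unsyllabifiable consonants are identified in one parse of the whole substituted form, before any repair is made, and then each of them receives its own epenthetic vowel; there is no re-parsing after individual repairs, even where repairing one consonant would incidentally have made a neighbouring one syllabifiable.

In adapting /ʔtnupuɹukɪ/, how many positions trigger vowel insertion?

1

After substitution the input is /ʃtnupuɹukɪ/.
The unsyllabifiable consonants are /ʃ/; each receives one epenthetic vowel.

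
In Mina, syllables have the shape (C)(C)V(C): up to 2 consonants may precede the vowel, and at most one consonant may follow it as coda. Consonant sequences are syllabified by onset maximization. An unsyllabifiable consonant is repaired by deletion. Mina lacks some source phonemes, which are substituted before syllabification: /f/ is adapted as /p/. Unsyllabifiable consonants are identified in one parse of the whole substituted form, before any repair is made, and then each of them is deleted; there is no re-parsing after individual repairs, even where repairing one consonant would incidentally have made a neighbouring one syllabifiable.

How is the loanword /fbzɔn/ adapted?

Substitution: /f/ → /p/, giving /pbzɔn/.
The consonants /p/ cannot be parsed into a legal (C)(C)V(C) syllable (at most one coda consonant is licensed; onsets may contain at most 2 consonants).
Each unlicensed consonant is deleted: /p/.

bzɔn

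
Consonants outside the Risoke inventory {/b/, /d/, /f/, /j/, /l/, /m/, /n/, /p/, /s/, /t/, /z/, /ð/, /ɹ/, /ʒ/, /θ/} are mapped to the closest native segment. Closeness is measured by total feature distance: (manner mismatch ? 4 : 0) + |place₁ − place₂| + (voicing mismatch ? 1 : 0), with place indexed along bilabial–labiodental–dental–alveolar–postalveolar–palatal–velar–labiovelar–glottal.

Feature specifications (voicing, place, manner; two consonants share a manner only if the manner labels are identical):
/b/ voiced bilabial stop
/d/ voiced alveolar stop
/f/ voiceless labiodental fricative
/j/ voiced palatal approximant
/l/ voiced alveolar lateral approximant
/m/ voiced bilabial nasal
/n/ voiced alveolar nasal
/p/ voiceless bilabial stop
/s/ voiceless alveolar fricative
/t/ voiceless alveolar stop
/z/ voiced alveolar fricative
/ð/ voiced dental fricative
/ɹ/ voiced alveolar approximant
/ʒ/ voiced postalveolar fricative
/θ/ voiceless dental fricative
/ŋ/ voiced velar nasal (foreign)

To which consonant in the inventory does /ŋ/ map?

/n/ is closest: same manner (nasal), place distance 3 (velar→alveolar), same voicing; total 3. Next closest is /j/ at distance 5.

n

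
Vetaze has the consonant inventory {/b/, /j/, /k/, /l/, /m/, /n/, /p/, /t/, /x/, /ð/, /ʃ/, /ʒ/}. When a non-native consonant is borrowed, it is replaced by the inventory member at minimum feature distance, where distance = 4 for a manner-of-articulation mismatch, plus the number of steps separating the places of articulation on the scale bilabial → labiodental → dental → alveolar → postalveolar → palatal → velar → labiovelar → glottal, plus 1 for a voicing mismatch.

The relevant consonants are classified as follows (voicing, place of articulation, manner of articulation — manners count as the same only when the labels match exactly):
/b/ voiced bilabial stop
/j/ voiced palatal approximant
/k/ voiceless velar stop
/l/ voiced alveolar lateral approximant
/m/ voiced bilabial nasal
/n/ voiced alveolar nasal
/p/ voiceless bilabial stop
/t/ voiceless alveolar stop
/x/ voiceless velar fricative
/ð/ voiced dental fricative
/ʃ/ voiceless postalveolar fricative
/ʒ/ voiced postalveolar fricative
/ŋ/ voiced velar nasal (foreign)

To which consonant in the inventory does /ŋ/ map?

/n/ is closest: same manner (nasal), place distance 3 (velar→alveolar), same voicing; total 3. Next closest is /j/ at distance 5.

n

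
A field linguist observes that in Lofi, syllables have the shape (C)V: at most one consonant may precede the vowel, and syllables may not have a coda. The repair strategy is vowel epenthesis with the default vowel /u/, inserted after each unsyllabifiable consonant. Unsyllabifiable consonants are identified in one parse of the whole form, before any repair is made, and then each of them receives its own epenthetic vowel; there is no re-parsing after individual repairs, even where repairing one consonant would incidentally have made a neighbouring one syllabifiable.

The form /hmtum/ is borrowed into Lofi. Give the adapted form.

humutumu

Syllabifying with onset maximization leaves /h/, /m/, /m/ stranded (no codas are permitted; onsets are limited to one consonant).
Epenthesis after each stranded consonant: /h/ → /hu/, /m/ → /mu/, /m/ → /mu/.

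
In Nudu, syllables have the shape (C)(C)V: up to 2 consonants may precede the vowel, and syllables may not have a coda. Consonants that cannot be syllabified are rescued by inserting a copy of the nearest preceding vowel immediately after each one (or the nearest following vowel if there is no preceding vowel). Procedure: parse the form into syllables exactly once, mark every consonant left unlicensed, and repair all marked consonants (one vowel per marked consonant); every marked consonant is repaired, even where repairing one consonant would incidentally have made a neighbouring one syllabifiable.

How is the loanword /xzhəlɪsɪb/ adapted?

xəzhəlɪsɪbɪ

Syllabifying with onset maximization leaves /x/, /b/ stranded (no codas are permitted; onsets may contain at most 2 consonants).
Epenthesis after each stranded consonant: /x/ → /xə/, /b/ → /bɪ/.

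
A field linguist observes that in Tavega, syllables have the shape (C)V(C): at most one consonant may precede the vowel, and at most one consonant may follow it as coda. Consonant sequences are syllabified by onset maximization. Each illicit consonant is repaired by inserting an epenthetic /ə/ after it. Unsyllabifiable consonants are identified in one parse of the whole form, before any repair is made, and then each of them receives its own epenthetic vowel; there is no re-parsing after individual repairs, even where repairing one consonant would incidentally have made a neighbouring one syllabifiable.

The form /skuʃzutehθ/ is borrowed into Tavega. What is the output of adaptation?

səkuʃzutehθə

The consonants /s/, /θ/ cannot be parsed into a legal (C)V(C) syllable (at most one coda consonant is licensed; onsets are limited to one consonant).
Each unlicensed consonant becomes the onset of a new syllable: /s/ → /sə/, /θ/ → /θə/.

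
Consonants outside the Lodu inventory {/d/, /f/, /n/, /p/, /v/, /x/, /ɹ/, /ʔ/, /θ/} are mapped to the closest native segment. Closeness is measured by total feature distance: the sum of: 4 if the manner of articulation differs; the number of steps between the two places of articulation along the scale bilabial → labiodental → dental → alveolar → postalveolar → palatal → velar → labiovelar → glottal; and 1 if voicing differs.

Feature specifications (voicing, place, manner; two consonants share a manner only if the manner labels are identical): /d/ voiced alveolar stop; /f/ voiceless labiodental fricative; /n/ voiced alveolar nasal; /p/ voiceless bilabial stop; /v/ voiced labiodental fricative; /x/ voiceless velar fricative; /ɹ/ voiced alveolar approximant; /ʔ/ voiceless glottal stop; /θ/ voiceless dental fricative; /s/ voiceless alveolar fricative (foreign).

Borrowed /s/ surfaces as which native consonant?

θ

/θ/ is closest: same manner (fricative), place distance 1 (alveolar→dental), same voicing; total 1. Next closest is /f/ at distance 2.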